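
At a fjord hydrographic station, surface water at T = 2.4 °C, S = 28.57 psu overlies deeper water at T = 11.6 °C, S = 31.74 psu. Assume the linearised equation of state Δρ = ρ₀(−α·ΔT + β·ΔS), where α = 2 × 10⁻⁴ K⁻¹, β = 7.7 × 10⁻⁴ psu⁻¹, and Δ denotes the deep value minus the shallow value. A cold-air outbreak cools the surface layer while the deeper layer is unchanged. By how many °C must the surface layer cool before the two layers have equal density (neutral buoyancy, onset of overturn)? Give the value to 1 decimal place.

Neutral buoyancy requires Δρ = 0, i.e. −α(T_deep − T_surf′) + β(S_deep − S_surf) = 0.
T_surf′ = T_deep − (β/α)·ΔS = 11.6 − (7.7 × 10⁻⁴/2 × 10⁻⁴)·(+3.17) = -0.604 °C.
Cooling required: 2.4 − (-0.604) = 3.004 °C.

3.0 °C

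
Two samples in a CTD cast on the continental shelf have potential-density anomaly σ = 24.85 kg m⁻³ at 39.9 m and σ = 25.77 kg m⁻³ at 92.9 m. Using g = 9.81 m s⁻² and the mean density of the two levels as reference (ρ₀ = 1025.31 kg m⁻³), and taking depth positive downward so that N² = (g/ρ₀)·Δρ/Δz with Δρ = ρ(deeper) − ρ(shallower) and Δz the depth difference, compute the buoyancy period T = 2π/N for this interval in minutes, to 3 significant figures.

Δρ = 1025.77 − 1024.85 = 0.92 kg m⁻³ over Δz = 92.9 − 39.9 = 53 m.
N² = (9.81/1025.31) × (0.92/53) = 1.6608 × 10⁻⁴ s⁻².
N = √(1.6608 × 10⁻⁴) = 0.012887 rad s⁻¹, so T = 2π/N = 487.56 s = 8.1260 min ≈ 8.13 min.

8.13 min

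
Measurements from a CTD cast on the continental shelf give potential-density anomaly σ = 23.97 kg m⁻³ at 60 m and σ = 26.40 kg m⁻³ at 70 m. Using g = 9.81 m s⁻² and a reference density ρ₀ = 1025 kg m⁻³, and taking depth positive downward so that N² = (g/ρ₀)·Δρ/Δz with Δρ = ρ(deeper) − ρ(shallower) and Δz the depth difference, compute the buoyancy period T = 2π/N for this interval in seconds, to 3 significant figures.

130 s

Δρ = 1026.40 − 1023.97 = 2.43 kg m⁻³ over Δz = 70 − 60 = 10 m.
N² = (9.81/1025) × (2.43/10) = 2.3257 × 10⁻³ s⁻².
N = √(2.3257 × 10⁻³) = 0.048226 rad s⁻¹, so T = 2π/N = 130.29 s ≈ 130 s.
Since Δρ > 0 the layer is stably stratified.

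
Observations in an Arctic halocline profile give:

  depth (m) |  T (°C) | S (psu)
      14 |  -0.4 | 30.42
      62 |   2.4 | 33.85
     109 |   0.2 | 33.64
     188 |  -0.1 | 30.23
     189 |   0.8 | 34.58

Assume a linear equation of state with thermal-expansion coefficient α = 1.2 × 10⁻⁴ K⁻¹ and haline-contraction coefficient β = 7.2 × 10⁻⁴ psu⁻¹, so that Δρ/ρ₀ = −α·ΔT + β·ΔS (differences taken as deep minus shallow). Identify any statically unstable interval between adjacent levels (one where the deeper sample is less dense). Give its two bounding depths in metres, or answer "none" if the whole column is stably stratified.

Evaluate Δρ/ρ₀ = −αΔT + βΔS across each adjacent pair:
  14–62 m: −αΔT+βΔS = −(1.2 × 10⁻⁴)(+2.8)+(7.2 × 10⁻⁴)(+3.43) = 2.1 × 10⁻³ → stable
  62–109 m: −αΔT+βΔS = −(1.2 × 10⁻⁴)(-2.2)+(7.2 × 10⁻⁴)(-0.21) = 1.1 × 10⁻⁴ → stable
  109–188 m: −αΔT+βΔS = −(1.2 × 10⁻⁴)(-0.3)+(7.2 × 10⁻⁴)(-3.41) = -2.4 × 10⁻³ → UNSTABLE
  188–189 m: −αΔT+βΔS = −(1.2 × 10⁻⁴)(+0.9)+(7.2 × 10⁻⁴)(+4.35) = 3.0 × 10⁻³ → stable
The 109–188 m interval has Δρ < 0: lighter water underlies denser water.

109–188 m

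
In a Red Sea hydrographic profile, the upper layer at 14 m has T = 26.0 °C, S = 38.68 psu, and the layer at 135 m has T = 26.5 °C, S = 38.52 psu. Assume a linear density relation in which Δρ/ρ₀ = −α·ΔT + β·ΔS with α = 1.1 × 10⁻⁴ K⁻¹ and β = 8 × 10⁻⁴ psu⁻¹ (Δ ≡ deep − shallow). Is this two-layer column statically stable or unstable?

ΔT = 26.5 − 26.0 = +0.5 K and ΔS = 38.52 − 38.68 = -0.16 psu (deep − shallow).
−αΔT = -5.50 × 10⁻⁵; βΔS = -1.28 × 10⁻⁴; sum Δρ/ρ₀ = -1.83 × 10⁻⁴.
Δρ/ρ₀ < 0, so Δρ < 0: deeper water is lighter → statically unstable; the column would overturn.

unstable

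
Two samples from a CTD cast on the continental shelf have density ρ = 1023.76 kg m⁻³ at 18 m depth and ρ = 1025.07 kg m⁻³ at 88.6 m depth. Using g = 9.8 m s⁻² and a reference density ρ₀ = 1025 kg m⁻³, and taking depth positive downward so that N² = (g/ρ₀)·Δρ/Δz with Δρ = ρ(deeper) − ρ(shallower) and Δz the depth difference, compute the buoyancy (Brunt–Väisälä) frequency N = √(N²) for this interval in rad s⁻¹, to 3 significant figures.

Δρ = 1025.07 − 1023.76 = 1.31 kg m⁻³ over Δz = 88.6 − 18 = 70.6 m.
N² = (9.8/1025) × (1.31/70.6) = 1.7741 × 10⁻⁴ s⁻².
N = √(1.7741 × 10⁻⁴) = 0.013320 rad s⁻¹ ≈ 0.0133 rad s⁻¹.

0.0133 rad s⁻¹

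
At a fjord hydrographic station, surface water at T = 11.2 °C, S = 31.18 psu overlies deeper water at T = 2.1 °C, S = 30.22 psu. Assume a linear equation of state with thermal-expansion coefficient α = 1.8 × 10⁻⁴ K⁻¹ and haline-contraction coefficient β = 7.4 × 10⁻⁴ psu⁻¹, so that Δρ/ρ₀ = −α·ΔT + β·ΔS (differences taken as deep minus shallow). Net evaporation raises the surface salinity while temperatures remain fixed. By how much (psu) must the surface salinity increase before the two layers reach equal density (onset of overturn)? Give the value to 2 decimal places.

Neutral buoyancy requires −α(T_deep − T_surf) + β(S_deep − S_surf′) = 0.
S_surf′ = S_deep − (α/β)·ΔT = 30.22 − (1.8 × 10⁻⁴/7.4 × 10⁻⁴)·(-9.1) = 32.4335 psu.
Increase required: 32.4335 − 31.18 = 1.2535 psu.

1.25 psu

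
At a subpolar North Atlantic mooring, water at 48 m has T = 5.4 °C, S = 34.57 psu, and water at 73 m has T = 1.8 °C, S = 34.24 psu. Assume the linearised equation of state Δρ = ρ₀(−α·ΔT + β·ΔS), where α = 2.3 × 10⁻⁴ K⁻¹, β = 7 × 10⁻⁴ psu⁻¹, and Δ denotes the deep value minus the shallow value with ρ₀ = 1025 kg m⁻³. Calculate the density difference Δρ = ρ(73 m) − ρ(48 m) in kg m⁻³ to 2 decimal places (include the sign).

+0.61 kg m⁻³

ΔT = -3.6 K, ΔS = -0.33 psu (deep − shallow).
Δρ/ρ₀ = −(2.3 × 10⁻⁴)(-3.6) + (7 × 10⁻⁴)(-0.33) = 5.97 × 10⁻⁴.
Δρ = 1025 × (5.97 × 10⁻⁴) = +0.61 kg m⁻³.
Positive Δρ: denser below, stable.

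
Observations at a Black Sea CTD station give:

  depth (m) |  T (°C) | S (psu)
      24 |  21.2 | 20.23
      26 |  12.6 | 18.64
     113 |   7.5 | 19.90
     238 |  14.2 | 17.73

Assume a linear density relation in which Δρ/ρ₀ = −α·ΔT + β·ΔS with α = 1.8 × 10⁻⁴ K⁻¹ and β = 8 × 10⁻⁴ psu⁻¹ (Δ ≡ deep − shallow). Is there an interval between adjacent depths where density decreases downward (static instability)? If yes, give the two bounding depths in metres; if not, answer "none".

Evaluate Δρ/ρ₀ = −αΔT + βΔS across each adjacent pair:
  24–26 m: −αΔT+βΔS = −(1.8 × 10⁻⁴)(-8.6)+(8 × 10⁻⁴)(-1.59) = 2.8 × 10⁻⁴ → stable
  26–113 m: −αΔT+βΔS = −(1.8 × 10⁻⁴)(-5.1)+(8 × 10⁻⁴)(+1.26) = 1.9 × 10⁻³ → stable
  113–238 m: −αΔT+βΔS = −(1.8 × 10⁻⁴)(+6.7)+(8 × 10⁻⁴)(-2.17) = -2.9 × 10⁻³ → UNSTABLE
The 113–238 m interval has Δρ < 0: lighter water underlies denser water.

113–238 m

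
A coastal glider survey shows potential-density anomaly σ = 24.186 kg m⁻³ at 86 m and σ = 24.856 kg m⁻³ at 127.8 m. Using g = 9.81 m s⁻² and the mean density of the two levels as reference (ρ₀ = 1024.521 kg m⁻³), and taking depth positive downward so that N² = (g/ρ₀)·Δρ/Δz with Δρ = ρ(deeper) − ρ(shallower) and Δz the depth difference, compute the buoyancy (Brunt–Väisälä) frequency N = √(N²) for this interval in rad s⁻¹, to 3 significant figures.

0.0124 rad s⁻¹

Δρ = 1024.856 − 1024.186 = 0.670 kg m⁻³ over Δz = 127.8 − 86 = 41.8 m.
N² = (9.81/1024.521) × (0.670/41.8) = 1.5348 × 10⁻⁴ s⁻².
N = √(1.5348 × 10⁻⁴) = 0.012389 rad s⁻¹ ≈ 0.0124 rad s⁻¹.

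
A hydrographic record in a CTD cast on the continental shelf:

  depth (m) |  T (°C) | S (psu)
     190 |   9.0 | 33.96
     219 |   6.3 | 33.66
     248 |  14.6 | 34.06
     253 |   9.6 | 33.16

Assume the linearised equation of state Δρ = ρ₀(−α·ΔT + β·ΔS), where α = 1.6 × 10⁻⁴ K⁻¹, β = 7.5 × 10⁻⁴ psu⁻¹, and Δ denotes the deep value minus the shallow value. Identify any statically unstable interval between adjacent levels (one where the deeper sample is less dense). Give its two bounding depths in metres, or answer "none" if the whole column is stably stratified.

219–248 m

Evaluate Δρ/ρ₀ = −αΔT + βΔS across each adjacent pair:
  190–219 m: −αΔT+βΔS = −(1.6 × 10⁻⁴)(-2.7)+(7.5 × 10⁻⁴)(-0.30) = 2.1 × 10⁻⁴ → stable
  219–248 m: −αΔT+βΔS = −(1.6 × 10⁻⁴)(+8.3)+(7.5 × 10⁻⁴)(+0.40) = -1.0 × 10⁻³ → UNSTABLE
  248–253 m: −αΔT+βΔS = −(1.6 × 10⁻⁴)(-5.0)+(7.5 × 10⁻⁴)(-0.90) = 1.3 × 10⁻⁴ → stable
The 219–248 m interval has Δρ < 0: lighter water underlies denser water.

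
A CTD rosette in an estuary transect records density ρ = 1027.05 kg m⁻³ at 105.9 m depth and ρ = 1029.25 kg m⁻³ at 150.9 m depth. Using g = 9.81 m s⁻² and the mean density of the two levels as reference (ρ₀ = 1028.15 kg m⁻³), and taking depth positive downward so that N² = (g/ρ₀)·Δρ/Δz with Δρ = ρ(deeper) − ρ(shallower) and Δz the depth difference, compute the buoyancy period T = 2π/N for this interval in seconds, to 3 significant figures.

291 s

Δρ = 1029.25 − 1027.05 = 2.20 kg m⁻³ over Δz = 150.9 − 105.9 = 45 m.
N² = (9.81/1028.15) × (2.20/45) = 4.6647 × 10⁻⁴ s⁻².
N = √(4.6647 × 10⁻⁴) = 0.021598 rad s⁻¹, so T = 2π/N = 290.92 s ≈ 291 s.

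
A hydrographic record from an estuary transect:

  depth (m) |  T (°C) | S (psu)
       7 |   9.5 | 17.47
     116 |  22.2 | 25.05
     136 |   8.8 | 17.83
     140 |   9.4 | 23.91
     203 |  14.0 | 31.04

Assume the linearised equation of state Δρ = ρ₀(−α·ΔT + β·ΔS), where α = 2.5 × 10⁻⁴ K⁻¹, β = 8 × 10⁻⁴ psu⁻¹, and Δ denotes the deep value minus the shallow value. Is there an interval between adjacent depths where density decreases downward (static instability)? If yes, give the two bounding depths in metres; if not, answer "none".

Evaluate Δρ/ρ₀ = −αΔT + βΔS across each adjacent pair:
  7–116 m: −αΔT+βΔS = −(2.5 × 10⁻⁴)(+12.7)+(8 × 10⁻⁴)(+7.58) = 2.9 × 10⁻³ → stable
  116–136 m: −αΔT+βΔS = −(2.5 × 10⁻⁴)(-13.4)+(8 × 10⁻⁴)(-7.22) = -2.4 × 10⁻³ → UNSTABLE
  136–140 m: −αΔT+βΔS = −(2.5 × 10⁻⁴)(+0.6)+(8 × 10⁻⁴)(+6.08) = 4.7 × 10⁻³ → stable
  140–203 m: −αΔT+βΔS = −(2.5 × 10⁻⁴)(+4.6)+(8 × 10⁻⁴)(+7.13) = 4.6 × 10⁻³ → stable
The 116–136 m interval has Δρ < 0: lighter water underlies denser water.

116–136 m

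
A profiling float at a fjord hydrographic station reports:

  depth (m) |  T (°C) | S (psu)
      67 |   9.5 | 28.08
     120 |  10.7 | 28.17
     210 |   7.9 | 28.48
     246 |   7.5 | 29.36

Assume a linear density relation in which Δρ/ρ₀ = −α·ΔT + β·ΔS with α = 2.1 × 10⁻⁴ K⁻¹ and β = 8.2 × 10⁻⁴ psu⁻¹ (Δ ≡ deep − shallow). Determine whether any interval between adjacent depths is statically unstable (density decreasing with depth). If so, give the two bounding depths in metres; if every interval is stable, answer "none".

Evaluate Δρ/ρ₀ = −αΔT + βΔS across each adjacent pair:
  67–120 m: −αΔT+βΔS = −(2.1 × 10⁻⁴)(+1.2)+(8.2 × 10⁻⁴)(+0.09) = -1.8 × 10⁻⁴ → UNSTABLE
  120–210 m: −αΔT+βΔS = −(2.1 × 10⁻⁴)(-2.8)+(8.2 × 10⁻⁴)(+0.31) = 8.4 × 10⁻⁴ → stable
  210–246 m: −αΔT+βΔS = −(2.1 × 10⁻⁴)(-0.4)+(8.2 × 10⁻⁴)(+0.88) = 8.1 × 10⁻⁴ → stable
The 67–120 m interval has Δρ < 0: lighter water underlies denser water.

67–120 m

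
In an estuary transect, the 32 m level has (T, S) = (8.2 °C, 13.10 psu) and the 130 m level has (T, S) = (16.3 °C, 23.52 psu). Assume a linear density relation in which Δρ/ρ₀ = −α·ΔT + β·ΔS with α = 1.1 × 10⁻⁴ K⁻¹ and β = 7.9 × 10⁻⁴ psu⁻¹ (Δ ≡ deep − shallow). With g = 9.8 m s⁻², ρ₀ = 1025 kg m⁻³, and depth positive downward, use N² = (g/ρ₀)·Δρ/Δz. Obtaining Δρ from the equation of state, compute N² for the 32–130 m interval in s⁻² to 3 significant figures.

7.34 × 10⁻⁴ s⁻²

ΔT = +8.1 K, ΔS = +10.42 psu (deep − shallow).
Δρ/ρ₀ = −αΔT + βΔS = -8.91 × 10⁻⁴ + 8.2318 × 10⁻³ = 7.3408 × 10⁻³, so Δρ ≈ 7.524 kg m⁻³.
N² = (g/ρ₀)·Δρ/Δz = g·(Δρ/ρ₀)/Δz = 9.8 × 7.3408 × 10⁻³ / 98 = 7.3408 × 10⁻⁴ s⁻² ≈ 7.34 × 10⁻⁴ s⁻².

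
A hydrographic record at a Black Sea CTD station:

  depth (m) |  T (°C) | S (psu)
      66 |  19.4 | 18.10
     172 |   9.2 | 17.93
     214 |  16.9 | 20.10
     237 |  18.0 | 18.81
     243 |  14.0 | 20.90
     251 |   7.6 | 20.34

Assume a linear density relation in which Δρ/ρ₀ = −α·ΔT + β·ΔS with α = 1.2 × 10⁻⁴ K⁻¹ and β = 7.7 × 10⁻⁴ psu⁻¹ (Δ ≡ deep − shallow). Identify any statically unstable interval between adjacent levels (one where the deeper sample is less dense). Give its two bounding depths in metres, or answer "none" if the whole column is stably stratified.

214–237 m

Evaluate Δρ/ρ₀ = −αΔT + βΔS across each adjacent pair:
  66–172 m: −αΔT+βΔS = −(1.2 × 10⁻⁴)(-10.2)+(7.7 × 10⁻⁴)(-0.17) = 1.1 × 10⁻³ → stable
  172–214 m: −αΔT+βΔS = −(1.2 × 10⁻⁴)(+7.7)+(7.7 × 10⁻⁴)(+2.17) = 7.5 × 10⁻⁴ → stable
  214–237 m: −αΔT+βΔS = −(1.2 × 10⁻⁴)(+1.1)+(7.7 × 10⁻⁴)(-1.29) = -1.1 × 10⁻³ → UNSTABLE
  237–243 m: −αΔT+βΔS = −(1.2 × 10⁻⁴)(-4.0)+(7.7 × 10⁻⁴)(+2.09) = 2.1 × 10⁻³ → stable
  243–251 m: −αΔT+βΔS = −(1.2 × 10⁻⁴)(-6.4)+(7.7 × 10⁻⁴)(-0.56) = 3.4 × 10⁻⁴ → stable
The 214–237 m interval has Δρ < 0: lighter water underlies denser water.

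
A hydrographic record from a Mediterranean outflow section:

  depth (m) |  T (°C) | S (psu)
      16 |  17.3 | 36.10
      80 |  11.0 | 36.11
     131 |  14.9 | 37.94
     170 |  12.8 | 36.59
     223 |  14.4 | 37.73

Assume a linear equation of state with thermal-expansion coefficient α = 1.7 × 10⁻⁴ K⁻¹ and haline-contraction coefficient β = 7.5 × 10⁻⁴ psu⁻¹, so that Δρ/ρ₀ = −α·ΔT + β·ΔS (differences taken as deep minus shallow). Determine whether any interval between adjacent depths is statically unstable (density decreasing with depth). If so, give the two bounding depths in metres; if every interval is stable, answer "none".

Evaluate Δρ/ρ₀ = −αΔT + βΔS across each adjacent pair:
  16–80 m: −αΔT+βΔS = −(1.7 × 10⁻⁴)(-6.3)+(7.5 × 10⁻⁴)(+0.01) = 1.1 × 10⁻³ → stable
  80–131 m: −αΔT+βΔS = −(1.7 × 10⁻⁴)(+3.9)+(7.5 × 10⁻⁴)(+1.83) = 7.1 × 10⁻⁴ → stable
  131–170 m: −αΔT+βΔS = −(1.7 × 10⁻⁴)(-2.1)+(7.5 × 10⁻⁴)(-1.35) = -6.6 × 10⁻⁴ → UNSTABLE
  170–223 m: −αΔT+βΔS = −(1.7 × 10⁻⁴)(+1.6)+(7.5 × 10⁻⁴)(+1.14) = 5.8 × 10⁻⁴ → stable
The 131–170 m interval has Δρ < 0: lighter water underlies denser water.

131–170 m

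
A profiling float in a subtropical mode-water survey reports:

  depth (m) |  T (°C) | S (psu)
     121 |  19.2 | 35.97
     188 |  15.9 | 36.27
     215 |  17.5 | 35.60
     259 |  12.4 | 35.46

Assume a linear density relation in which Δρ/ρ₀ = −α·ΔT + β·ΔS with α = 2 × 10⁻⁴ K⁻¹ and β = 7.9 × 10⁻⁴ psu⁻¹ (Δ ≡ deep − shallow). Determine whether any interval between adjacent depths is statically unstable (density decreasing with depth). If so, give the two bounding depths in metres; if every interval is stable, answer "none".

188–215 m

Evaluate Δρ/ρ₀ = −αΔT + βΔS across each adjacent pair:
  121–188 m: −αΔT+βΔS = −(2 × 10⁻⁴)(-3.3)+(7.9 × 10⁻⁴)(+0.30) = 9.0 × 10⁻⁴ → stable
  188–215 m: −αΔT+βΔS = −(2 × 10⁻⁴)(+1.6)+(7.9 × 10⁻⁴)(-0.67) = -8.5 × 10⁻⁴ → UNSTABLE
  215–259 m: −αΔT+βΔS = −(2 × 10⁻⁴)(-5.1)+(7.9 × 10⁻⁴)(-0.14) = 9.1 × 10⁻⁴ → stable
The 188–215 m interval has Δρ < 0: lighter water underlies denser water.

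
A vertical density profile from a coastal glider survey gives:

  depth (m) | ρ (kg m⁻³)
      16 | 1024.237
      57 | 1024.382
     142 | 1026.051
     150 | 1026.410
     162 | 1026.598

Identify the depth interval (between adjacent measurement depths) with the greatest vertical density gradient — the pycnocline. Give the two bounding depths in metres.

142–150 m

Compute the density gradient over each adjacent pair:
  16–57 m: Δρ/Δz = 0.145/41 = 3.5 × 10⁻³ kg m⁻⁴
  57–142 m: Δρ/Δz = 1.669/85 = 0.020 kg m⁻⁴
  142–150 m: Δρ/Δz = 0.359/8 = 0.045 kg m⁻⁴
  150–162 m: Δρ/Δz = 0.188/12 = 0.016 kg m⁻⁴
The largest gradient is in the 142–150 m interval — the pycnocline.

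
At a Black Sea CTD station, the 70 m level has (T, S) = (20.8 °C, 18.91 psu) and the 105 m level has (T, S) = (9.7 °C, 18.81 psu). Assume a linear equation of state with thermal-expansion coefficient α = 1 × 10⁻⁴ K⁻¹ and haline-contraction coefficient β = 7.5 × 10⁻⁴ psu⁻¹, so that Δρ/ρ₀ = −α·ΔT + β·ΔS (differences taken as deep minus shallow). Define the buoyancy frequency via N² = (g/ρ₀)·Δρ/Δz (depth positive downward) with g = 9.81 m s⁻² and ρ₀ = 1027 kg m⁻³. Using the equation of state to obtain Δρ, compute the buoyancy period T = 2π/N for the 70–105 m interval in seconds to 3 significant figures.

ΔT = -11.1 K, ΔS = -0.10 psu (deep − shallow).
Δρ/ρ₀ = −αΔT + βΔS = 1.11 × 10⁻³ − 7.50 × 10⁻⁵ = 1.035 × 10⁻³, so Δρ ≈ 1.063 kg m⁻³.
N² = (g/ρ₀)·Δρ/Δz = g·(Δρ/ρ₀)/Δz = 9.81 × 1.035 × 10⁻³ / 35 = 2.9010 × 10⁻⁴ s⁻².
N = √(2.9010 × 10⁻⁴) = 0.017032 rad s⁻¹ → T = 2π/N = 368.90 s ≈ 369 s.

369 s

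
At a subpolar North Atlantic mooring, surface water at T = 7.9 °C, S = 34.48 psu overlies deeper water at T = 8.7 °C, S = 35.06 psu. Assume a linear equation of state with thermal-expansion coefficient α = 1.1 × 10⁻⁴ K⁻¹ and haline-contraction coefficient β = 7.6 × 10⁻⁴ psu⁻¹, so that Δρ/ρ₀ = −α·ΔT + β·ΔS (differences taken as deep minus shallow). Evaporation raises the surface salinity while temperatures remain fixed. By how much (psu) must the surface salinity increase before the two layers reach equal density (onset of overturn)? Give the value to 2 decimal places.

Neutral buoyancy requires −α(T_deep − T_surf) + β(S_deep − S_surf′) = 0.
S_surf′ = S_deep − (α/β)·ΔT = 35.06 − (1.1 × 10⁻⁴/7.6 × 10⁻⁴)·(+0.8) = 34.9442 psu.
Increase required: 34.9442 − 34.48 = 0.4642 psu.

0.46 psu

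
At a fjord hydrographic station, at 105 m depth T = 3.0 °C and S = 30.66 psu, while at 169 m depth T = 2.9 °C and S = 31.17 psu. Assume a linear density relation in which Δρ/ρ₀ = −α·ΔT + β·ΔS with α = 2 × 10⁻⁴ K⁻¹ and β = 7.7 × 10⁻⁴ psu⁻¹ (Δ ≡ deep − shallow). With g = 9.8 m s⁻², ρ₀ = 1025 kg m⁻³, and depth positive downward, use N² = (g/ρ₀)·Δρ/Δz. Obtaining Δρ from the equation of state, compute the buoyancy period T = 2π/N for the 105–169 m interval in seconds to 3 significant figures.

790 s

ΔT = -0.1 K, ΔS = +0.51 psu (deep − shallow).
Δρ/ρ₀ = −αΔT + βΔS = 2.00 × 10⁻⁵ + 3.927 × 10⁻⁴ = 4.127 × 10⁻⁴, so Δρ ≈ 0.4230 kg m⁻³.
N² = (g/ρ₀)·Δρ/Δz = g·(Δρ/ρ₀)/Δz = 9.8 × 4.127 × 10⁻⁴ / 64 = 6.3195 × 10⁻⁵ s⁻².
N = √(6.3195 × 10⁻⁵) = 7.9495 × 10⁻³ rad s⁻¹ → T = 2π/N = 790.39 s ≈ 790 s.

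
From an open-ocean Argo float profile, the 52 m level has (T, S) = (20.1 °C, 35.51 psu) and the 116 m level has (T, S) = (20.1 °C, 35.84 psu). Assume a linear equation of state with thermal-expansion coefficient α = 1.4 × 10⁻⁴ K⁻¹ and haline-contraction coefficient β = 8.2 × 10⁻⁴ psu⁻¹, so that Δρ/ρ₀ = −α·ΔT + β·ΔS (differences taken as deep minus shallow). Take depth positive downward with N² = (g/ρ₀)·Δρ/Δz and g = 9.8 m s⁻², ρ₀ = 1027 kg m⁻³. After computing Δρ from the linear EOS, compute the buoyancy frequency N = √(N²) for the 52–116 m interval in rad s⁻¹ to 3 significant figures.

ΔT = +0.0 K, ΔS = +0.33 psu (deep − shallow).
Δρ/ρ₀ = −αΔT + βΔS = 0 + 2.706 × 10⁻⁴ = 2.706 × 10⁻⁴, so Δρ ≈ 0.2779 kg m⁻³.
N² = (g/ρ₀)·Δρ/Δz = g·(Δρ/ρ₀)/Δz = 9.8 × 2.706 × 10⁻⁴ / 64 = 4.1436 × 10⁻⁵ s⁻².
N = √(4.1436 × 10⁻⁵) = 6.4371 × 10⁻³ rad s⁻¹ ≈ 6.44 × 10⁻³ rad s⁻¹.

6.44 × 10⁻³ rad s⁻¹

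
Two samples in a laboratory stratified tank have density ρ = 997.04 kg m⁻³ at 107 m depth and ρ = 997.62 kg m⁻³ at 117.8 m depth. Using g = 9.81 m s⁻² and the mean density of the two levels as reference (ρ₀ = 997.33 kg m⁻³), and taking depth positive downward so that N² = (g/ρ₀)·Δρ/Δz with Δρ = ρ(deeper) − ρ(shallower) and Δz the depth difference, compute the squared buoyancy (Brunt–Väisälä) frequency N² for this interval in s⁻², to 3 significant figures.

5.28 × 10⁻⁴ s⁻²

Δρ = 997.62 − 997.04 = 0.58 kg m⁻³ over Δz = 117.8 − 107 = 10.8 m.
N² = (9.81/997.33) × (0.58/10.8) = 5.2824 × 10⁻⁴ s⁻² ≈ 5.28 × 10⁻⁴ s⁻².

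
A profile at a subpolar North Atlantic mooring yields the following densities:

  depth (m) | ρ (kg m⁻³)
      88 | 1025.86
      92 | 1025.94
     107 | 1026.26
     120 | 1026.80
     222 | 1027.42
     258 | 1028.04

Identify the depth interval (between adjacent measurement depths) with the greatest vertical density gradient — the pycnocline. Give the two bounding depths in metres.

107–120 m

Compute the density gradient over each adjacent pair:
  88–92 m: Δρ/Δz = 0.08/4 = 0.020 kg m⁻⁴
  92–107 m: Δρ/Δz = 0.32/15 = 0.021 kg m⁻⁴
  107–120 m: Δρ/Δz = 0.54/13 = 0.042 kg m⁻⁴
  120–222 m: Δρ/Δz = 0.62/102 = 6.1 × 10⁻³ kg m⁻⁴
  222–258 m: Δρ/Δz = 0.62/36 = 0.017 kg m⁻⁴
The largest gradient is in the 107–120 m interval — the pycnocline.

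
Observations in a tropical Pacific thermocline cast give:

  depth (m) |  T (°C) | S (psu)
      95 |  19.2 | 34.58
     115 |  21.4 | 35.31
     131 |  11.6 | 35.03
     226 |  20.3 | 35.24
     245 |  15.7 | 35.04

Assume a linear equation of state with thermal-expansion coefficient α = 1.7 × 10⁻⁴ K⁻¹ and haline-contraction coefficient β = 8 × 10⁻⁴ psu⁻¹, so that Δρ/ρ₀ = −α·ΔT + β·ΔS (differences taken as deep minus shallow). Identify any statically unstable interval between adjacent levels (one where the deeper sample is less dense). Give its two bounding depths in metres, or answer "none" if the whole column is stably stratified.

131–226 m

Evaluate Δρ/ρ₀ = −αΔT + βΔS across each adjacent pair:
  95–115 m: −αΔT+βΔS = −(1.7 × 10⁻⁴)(+2.2)+(8 × 10⁻⁴)(+0.73) = 2.1 × 10⁻⁴ → stable
  115–131 m: −αΔT+βΔS = −(1.7 × 10⁻⁴)(-9.8)+(8 × 10⁻⁴)(-0.28) = 1.4 × 10⁻³ → stable
  131–226 m: −αΔT+βΔS = −(1.7 × 10⁻⁴)(+8.7)+(8 × 10⁻⁴)(+0.21) = -1.3 × 10⁻³ → UNSTABLE
  226–245 m: −αΔT+βΔS = −(1.7 × 10⁻⁴)(-4.6)+(8 × 10⁻⁴)(-0.20) = 6.2 × 10⁻⁴ → stable
The 131–226 m interval has Δρ < 0: lighter water underlies denser water.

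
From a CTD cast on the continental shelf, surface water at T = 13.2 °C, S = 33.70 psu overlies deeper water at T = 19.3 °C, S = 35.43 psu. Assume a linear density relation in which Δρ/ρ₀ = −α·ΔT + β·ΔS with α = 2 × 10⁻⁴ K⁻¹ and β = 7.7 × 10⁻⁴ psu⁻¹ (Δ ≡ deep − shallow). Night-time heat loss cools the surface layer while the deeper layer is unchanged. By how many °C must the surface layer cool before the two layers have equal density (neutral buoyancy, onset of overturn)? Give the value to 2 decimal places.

0.56 °C

Neutral buoyancy requires Δρ = 0, i.e. −α(T_deep − T_surf′) + β(S_deep − S_surf) = 0.
T_surf′ = T_deep − (β/α)·ΔS = 19.3 − (7.7 × 10⁻⁴/2 × 10⁻⁴)·(+1.73) = 12.6395 °C.
Cooling required: 13.2 − (12.6395) = 0.5605 °C.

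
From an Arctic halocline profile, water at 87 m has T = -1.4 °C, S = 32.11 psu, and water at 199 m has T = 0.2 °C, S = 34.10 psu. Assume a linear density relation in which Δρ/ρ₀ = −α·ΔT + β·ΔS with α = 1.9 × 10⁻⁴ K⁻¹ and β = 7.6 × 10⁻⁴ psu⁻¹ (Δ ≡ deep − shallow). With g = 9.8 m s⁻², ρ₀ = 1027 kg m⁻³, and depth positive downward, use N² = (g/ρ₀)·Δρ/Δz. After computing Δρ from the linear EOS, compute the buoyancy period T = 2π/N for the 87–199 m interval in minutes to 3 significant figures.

10.2 min

ΔT = +1.6 K, ΔS = +1.99 psu (deep − shallow).
Δρ/ρ₀ = −αΔT + βΔS = -3.04 × 10⁻⁴ + 1.5124 × 10⁻³ = 1.2084 × 10⁻³, so Δρ ≈ 1.241 kg m⁻³.
N² = (g/ρ₀)·Δρ/Δz = g·(Δρ/ρ₀)/Δz = 9.8 × 1.2084 × 10⁻³ / 112 = 1.0574 × 10⁻⁴ s⁻².
N = √(1.0574 × 10⁻⁴) = 0.010283 rad s⁻¹ → T = 2π/N = 611.03 s = 10.184 min ≈ 10.2 min.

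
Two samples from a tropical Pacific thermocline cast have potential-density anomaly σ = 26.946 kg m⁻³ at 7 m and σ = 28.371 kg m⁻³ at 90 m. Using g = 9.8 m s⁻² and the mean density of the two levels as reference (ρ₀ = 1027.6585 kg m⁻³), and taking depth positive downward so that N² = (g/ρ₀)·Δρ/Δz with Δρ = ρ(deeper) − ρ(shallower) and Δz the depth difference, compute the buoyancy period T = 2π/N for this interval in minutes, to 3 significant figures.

8.18 min

Δρ = 1028.371 − 1026.946 = 1.425 kg m⁻³ over Δz = 90 − 7 = 83 m.
N² = (9.8/1027.6585) × (1.425/83) = 1.6372 × 10⁻⁴ s⁻².
N = √(1.6372 × 10⁻⁴) = 0.012795 rad s⁻¹, so T = 2π/N = 491.07 s = 8.1845 min ≈ 8.18 min.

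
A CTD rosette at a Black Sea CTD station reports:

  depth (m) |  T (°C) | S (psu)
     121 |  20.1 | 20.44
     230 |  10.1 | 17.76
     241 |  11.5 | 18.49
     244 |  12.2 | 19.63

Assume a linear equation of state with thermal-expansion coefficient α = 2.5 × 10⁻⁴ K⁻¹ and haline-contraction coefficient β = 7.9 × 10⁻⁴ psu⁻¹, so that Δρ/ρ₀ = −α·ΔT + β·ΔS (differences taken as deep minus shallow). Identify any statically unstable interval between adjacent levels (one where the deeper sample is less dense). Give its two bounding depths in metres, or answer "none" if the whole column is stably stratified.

none

Evaluate Δρ/ρ₀ = −αΔT + βΔS across each adjacent pair:
  121–230 m: −αΔT+βΔS = −(2.5 × 10⁻⁴)(-10.0)+(7.9 × 10⁻⁴)(-2.68) = 3.8 × 10⁻⁴ → stable
  230–241 m: −αΔT+βΔS = −(2.5 × 10⁻⁴)(+1.4)+(7.9 × 10⁻⁴)(+0.73) = 2.3 × 10⁻⁴ → stable
  241–244 m: −αΔT+βΔS = −(2.5 × 10⁻⁴)(+0.7)+(7.9 × 10⁻⁴)(+1.14) = 7.3 × 10⁻⁴ → stable
Every interval has Δρ > 0: the column is stably stratified throughout.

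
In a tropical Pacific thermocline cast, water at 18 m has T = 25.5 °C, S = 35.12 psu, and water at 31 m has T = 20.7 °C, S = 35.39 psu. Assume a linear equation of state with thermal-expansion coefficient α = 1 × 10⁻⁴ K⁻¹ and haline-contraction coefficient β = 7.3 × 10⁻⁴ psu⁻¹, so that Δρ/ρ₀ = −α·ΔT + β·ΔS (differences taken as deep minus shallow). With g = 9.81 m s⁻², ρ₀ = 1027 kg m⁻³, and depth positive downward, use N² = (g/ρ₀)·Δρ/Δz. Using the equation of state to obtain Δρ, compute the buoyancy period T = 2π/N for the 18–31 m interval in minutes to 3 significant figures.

4.63 min

ΔT = -4.8 K, ΔS = +0.27 psu (deep − shallow).
Δρ/ρ₀ = −αΔT + βΔS = 4.80 × 10⁻⁴ + 1.971 × 10⁻⁴ = 6.771 × 10⁻⁴, so Δρ ≈ 0.6954 kg m⁻³.
N² = (g/ρ₀)·Δρ/Δz = g·(Δρ/ρ₀)/Δz = 9.81 × 6.771 × 10⁻⁴ / 13 = 5.1095 × 10⁻⁴ s⁻².
N = √(5.1095 × 10⁻⁴) = 0.022604 rad s⁻¹ → T = 2π/N = 277.97 s = 4.6328 min ≈ 4.63 min.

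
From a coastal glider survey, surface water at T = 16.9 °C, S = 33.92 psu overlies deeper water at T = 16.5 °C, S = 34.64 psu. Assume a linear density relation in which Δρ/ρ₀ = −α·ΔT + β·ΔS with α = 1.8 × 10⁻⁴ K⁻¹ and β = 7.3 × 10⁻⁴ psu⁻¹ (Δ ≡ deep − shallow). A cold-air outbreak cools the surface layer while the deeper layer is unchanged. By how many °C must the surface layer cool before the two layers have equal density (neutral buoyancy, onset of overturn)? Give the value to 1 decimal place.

3.3 °C

Neutral buoyancy requires Δρ = 0, i.e. −α(T_deep − T_surf′) + β(S_deep − S_surf) = 0.
T_surf′ = T_deep − (β/α)·ΔS = 16.5 − (7.3 × 10⁻⁴/1.8 × 10⁻⁴)·(+0.72) = 13.580 °C.
Cooling required: 16.9 − (13.580) = 3.320 °C.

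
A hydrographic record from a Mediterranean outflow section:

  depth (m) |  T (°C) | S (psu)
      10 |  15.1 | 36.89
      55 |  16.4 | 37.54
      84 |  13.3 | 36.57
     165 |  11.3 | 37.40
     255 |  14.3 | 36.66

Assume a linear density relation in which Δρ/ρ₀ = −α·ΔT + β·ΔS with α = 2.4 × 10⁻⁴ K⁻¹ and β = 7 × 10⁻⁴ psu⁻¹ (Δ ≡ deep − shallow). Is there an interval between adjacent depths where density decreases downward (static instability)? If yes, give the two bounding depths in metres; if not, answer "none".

Evaluate Δρ/ρ₀ = −αΔT + βΔS across each adjacent pair:
  10–55 m: −αΔT+βΔS = −(2.4 × 10⁻⁴)(+1.3)+(7 × 10⁻⁴)(+0.65) = 1.4 × 10⁻⁴ → stable
  55–84 m: −αΔT+βΔS = −(2.4 × 10⁻⁴)(-3.1)+(7 × 10⁻⁴)(-0.97) = 6.5 × 10⁻⁵ → stable
  84–165 m: −αΔT+βΔS = −(2.4 × 10⁻⁴)(-2.0)+(7 × 10⁻⁴)(+0.83) = 1.1 × 10⁻³ → stable
  165–255 m: −αΔT+βΔS = −(2.4 × 10⁻⁴)(+3.0)+(7 × 10⁻⁴)(-0.74) = -1.2 × 10⁻³ → UNSTABLE
The 165–255 m interval has Δρ < 0: lighter water underlies denser water.

165–255 m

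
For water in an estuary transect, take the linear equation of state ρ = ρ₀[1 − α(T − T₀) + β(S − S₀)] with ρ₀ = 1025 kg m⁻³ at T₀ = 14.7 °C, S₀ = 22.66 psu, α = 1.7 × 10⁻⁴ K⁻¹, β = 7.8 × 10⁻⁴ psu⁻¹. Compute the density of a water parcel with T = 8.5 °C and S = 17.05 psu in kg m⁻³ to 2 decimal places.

1021.60 kg m⁻³

T − T₀ = -6.2 K, S − S₀ = -5.61 psu.
Bracket = 1 − α·(-6.2) + β·(-5.61) = 1 + (-3.3218 × 10⁻³) = 0.9966782.
ρ = 1025 × 0.9966782 = 1021.60 kg m⁻³.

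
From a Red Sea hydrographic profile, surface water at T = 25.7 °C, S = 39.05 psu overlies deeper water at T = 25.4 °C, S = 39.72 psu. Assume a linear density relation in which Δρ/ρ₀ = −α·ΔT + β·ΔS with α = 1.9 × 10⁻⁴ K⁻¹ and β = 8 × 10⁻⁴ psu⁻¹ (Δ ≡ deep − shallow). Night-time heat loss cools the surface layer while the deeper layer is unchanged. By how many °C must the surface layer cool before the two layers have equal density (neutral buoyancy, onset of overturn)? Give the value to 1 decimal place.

3.1 °C

Neutral buoyancy requires Δρ = 0, i.e. −α(T_deep − T_surf′) + β(S_deep − S_surf) = 0.
T_surf′ = T_deep − (β/α)·ΔS = 25.4 − (8 × 10⁻⁴/1.9 × 10⁻⁴)·(+0.67) = 22.579 °C.
Cooling required: 25.7 − (22.579) = 3.121 °C.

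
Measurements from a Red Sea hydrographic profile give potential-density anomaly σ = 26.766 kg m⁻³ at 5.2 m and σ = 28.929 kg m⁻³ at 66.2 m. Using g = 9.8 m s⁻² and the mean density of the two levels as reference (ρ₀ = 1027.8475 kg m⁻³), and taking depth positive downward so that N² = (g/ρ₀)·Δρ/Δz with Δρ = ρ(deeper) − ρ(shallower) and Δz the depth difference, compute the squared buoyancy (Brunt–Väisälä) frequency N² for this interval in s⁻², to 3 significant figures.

3.38 × 10⁻⁴ s⁻²

Δρ = 1028.929 − 1026.766 = 2.163 kg m⁻³ over Δz = 66.2 − 5.2 = 61 m.
N² = (9.8/1027.8475) × (2.163/61) = 3.3808 × 10⁻⁴ s⁻² ≈ 3.38 × 10⁻⁴ s⁻².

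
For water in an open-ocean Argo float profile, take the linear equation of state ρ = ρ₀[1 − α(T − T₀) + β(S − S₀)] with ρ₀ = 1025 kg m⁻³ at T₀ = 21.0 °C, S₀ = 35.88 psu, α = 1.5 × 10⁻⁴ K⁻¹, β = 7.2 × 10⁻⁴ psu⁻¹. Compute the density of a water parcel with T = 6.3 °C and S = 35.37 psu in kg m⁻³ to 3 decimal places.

1026.884 kg m⁻³

T − T₀ = -14.7 K, S − S₀ = -0.51 psu.
Bracket = 1 − α·(-14.7) + β·(-0.51) = 1 + (1.8378 × 10⁻³) = 1.0018378.
ρ = 1025 × 1.0018378 = 1026.884 kg m⁻³.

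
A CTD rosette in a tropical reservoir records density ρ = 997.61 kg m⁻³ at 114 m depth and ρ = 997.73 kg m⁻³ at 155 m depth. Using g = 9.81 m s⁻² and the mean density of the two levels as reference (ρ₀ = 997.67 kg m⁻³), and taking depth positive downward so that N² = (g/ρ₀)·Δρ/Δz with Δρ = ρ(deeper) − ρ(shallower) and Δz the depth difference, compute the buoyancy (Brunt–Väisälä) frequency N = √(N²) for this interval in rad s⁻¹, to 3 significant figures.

Δρ = 997.73 − 997.61 = 0.12 kg m⁻³ over Δz = 155 − 114 = 41 m.
N² = (9.81/997.67) × (0.12/41) = 2.8779 × 10⁻⁵ s⁻².
N = √(2.8779 × 10⁻⁵) = 5.3646 × 10⁻³ rad s⁻¹ ≈ 5.36 × 10⁻³ rad s⁻¹.

5.36 × 10⁻³ rad s⁻¹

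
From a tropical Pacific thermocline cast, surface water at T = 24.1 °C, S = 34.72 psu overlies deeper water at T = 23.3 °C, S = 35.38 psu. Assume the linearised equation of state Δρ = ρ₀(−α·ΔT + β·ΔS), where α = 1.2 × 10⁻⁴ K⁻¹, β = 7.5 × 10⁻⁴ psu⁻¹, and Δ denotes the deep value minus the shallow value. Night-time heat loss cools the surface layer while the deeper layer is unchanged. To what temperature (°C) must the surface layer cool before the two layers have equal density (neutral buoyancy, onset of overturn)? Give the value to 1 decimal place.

19.2 °C

Neutral buoyancy requires Δρ = 0, i.e. −α(T_deep − T_surf′) + β(S_deep − S_surf) = 0.
T_surf′ = T_deep − (β/α)·ΔS = 23.3 − (7.5 × 10⁻⁴/1.2 × 10⁻⁴)·(+0.66) = 19.175 °C.
Cooling required: 24.1 − (19.175) = 4.925 °C.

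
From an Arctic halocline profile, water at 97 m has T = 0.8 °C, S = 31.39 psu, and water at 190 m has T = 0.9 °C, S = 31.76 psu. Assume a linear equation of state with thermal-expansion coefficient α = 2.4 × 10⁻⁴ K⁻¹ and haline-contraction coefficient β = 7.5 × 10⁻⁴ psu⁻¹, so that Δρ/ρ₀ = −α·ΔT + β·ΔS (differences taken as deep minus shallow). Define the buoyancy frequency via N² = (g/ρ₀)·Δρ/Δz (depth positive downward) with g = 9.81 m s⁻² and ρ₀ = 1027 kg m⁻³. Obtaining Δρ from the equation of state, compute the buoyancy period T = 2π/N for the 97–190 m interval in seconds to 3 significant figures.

ΔT = +0.1 K, ΔS = +0.37 psu (deep − shallow).
Δρ/ρ₀ = −αΔT + βΔS = -2.40 × 10⁻⁵ + 2.775 × 10⁻⁴ = 2.535 × 10⁻⁴, so Δρ ≈ 0.2603 kg m⁻³.
N² = (g/ρ₀)·Δρ/Δz = g·(Δρ/ρ₀)/Δz = 9.81 × 2.535 × 10⁻⁴ / 93 = 2.6740 × 10⁻⁵ s⁻².
N = √(2.6740 × 10⁻⁵) = 5.1711 × 10⁻³ rad s⁻¹ → T = 2π/N = 1.2151 × 10³ s ≈ 1.22 × 10³ s.

1.22 × 10³ s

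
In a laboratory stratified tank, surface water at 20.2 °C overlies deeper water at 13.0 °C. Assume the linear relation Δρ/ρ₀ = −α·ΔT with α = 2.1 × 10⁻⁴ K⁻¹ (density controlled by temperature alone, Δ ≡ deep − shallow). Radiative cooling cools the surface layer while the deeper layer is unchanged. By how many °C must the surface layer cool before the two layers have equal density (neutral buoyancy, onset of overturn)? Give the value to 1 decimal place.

7.2 °C

With temperature the only control, equal density requires T_surf′ = T_deep.
T_surf′ = 13.0 °C.
Cooling required: 20.2 − 13.0 = 7.2 °C.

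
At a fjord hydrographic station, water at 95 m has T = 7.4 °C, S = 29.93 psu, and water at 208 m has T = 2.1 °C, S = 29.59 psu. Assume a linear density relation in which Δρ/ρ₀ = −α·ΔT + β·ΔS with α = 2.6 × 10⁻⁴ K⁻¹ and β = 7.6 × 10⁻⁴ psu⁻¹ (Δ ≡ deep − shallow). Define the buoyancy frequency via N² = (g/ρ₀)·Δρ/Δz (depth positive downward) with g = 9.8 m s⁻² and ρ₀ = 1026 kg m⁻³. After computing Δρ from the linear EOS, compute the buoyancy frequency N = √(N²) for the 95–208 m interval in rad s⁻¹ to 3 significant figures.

9.85 × 10⁻³ rad s⁻¹

ΔT = -5.3 K, ΔS = -0.34 psu (deep − shallow).
Δρ/ρ₀ = −αΔT + βΔS = 1.378 × 10⁻³ − 2.584 × 10⁻⁴ = 1.1196 × 10⁻³, so Δρ ≈ 1.149 kg m⁻³.
N² = (g/ρ₀)·Δρ/Δz = g·(Δρ/ρ₀)/Δz = 9.8 × 1.1196 × 10⁻³ / 113 = 9.7098 × 10⁻⁵ s⁻².
N = √(9.7098 × 10⁻⁵) = 9.8538 × 10⁻³ rad s⁻¹ ≈ 9.85 × 10⁻³ rad s⁻¹.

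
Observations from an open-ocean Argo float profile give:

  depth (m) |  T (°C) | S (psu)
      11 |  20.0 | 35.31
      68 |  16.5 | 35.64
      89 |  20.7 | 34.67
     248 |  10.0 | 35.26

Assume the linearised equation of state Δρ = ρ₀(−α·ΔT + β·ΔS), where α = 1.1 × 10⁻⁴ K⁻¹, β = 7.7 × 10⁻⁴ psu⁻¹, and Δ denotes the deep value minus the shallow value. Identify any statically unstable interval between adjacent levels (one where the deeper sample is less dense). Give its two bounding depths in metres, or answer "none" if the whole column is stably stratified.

68–89 m

Evaluate Δρ/ρ₀ = −αΔT + βΔS across each adjacent pair:
  11–68 m: −αΔT+βΔS = −(1.1 × 10⁻⁴)(-3.5)+(7.7 × 10⁻⁴)(+0.33) = 6.4 × 10⁻⁴ → stable
  68–89 m: −αΔT+βΔS = −(1.1 × 10⁻⁴)(+4.2)+(7.7 × 10⁻⁴)(-0.97) = -1.2 × 10⁻³ → UNSTABLE
  89–248 m: −αΔT+βΔS = −(1.1 × 10⁻⁴)(-10.7)+(7.7 × 10⁻⁴)(+0.59) = 1.6 × 10⁻³ → stable
The 68–89 m interval has Δρ < 0: lighter water underlies denser water.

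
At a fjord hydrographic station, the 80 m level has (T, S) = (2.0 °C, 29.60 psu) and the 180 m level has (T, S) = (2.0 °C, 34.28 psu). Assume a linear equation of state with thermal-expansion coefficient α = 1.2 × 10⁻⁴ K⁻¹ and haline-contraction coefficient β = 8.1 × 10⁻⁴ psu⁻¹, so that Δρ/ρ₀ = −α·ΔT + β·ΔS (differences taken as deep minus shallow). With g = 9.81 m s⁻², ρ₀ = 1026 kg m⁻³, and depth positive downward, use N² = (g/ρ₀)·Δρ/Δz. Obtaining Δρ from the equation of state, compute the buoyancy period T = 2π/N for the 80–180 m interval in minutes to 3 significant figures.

5.43 min

ΔT = +0.0 K, ΔS = +4.68 psu (deep − shallow).
Δρ/ρ₀ = −αΔT + βΔS = 0 + 3.7908 × 10⁻³ = 3.7908 × 10⁻³, so Δρ ≈ 3.889 kg m⁻³.
N² = (g/ρ₀)·Δρ/Δz = g·(Δρ/ρ₀)/Δz = 9.81 × 3.7908 × 10⁻³ / 100 = 3.7188 × 10⁻⁴ s⁻².
N = √(3.7188 × 10⁻⁴) = 0.019284 rad s⁻¹ → T = 2π/N = 325.82 s = 5.4303 min ≈ 5.43 min.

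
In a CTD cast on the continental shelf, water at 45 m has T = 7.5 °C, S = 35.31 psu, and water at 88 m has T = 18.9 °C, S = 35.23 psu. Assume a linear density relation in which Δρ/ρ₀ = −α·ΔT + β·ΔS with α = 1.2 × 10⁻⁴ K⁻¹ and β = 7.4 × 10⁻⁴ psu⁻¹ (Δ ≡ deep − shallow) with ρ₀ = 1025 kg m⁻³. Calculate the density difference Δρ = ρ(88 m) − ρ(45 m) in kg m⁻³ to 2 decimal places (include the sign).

ΔT = +11.4 K, ΔS = -0.08 psu (deep − shallow).
Δρ/ρ₀ = −(1.2 × 10⁻⁴)(+11.4) + (7.4 × 10⁻⁴)(-0.08) = -1.4272 × 10⁻³.
Δρ = 1025 × (-1.4272 × 10⁻³) = -1.46 kg m⁻³.
Negative Δρ: lighter below, statically unstable.

-1.46 kg m⁻³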